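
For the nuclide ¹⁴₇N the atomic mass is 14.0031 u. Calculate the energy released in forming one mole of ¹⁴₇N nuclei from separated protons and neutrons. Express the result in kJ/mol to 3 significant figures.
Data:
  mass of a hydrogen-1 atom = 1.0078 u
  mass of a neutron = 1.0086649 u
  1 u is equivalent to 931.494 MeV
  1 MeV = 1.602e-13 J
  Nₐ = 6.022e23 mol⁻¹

With 7 protons and 7 neutrons (A = 14):
Σm = 7·m(¹H) + 7·m_n = 7.0546 + 7.0606543 = 14.1152543 u
Δm = 14.1152543 − 14.0031 = 0.1121543 u
E_B = 0.1121543 × 931.494 = 104.471 MeV
Per nucleus in joules: 104.471 MeV × 1.602e-13 J/MeV = 1.6736e-11 J
Per mole: 1.6736e-11 J × 6.022e23 mol⁻¹ = 1.0078e+13 J/mol

1.01e+10 kJ/mol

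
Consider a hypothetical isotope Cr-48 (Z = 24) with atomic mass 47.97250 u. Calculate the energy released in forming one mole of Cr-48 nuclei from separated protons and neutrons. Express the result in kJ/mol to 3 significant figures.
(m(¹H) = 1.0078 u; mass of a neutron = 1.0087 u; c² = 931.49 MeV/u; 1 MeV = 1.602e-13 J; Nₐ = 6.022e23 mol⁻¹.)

Mass of separated nucleons = 24(1.0078) + 24(1.0087) = 24.1872 + 24.2088 = 48.3960 u
Mass defect Δm = 48.3960 − 47.97250 = 0.42350 u
E_B = 0.42350 × 931.49 = 394.486 MeV
Per nucleus in joules: 394.486 MeV × 1.602e-13 J/MeV = 6.3197e-11 J
Per mole: 6.3197e-11 J × 6.022e23 mol⁻¹ = 3.8057e+13 J/mol

3.81e+10 kJ/mol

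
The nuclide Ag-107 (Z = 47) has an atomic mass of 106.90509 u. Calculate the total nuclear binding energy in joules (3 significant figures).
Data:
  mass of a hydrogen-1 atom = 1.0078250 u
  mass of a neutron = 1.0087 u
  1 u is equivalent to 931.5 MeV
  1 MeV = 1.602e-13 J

1.47e-10 J

The nucleus contains 47 protons and 107 − 47 = 60 neutrons.
Mass of separated nucleons = 47(1.0078250) + 60(1.0087) = 47.3677750 + 60.5220 = 107.8897750 u
Mass defect Δm = 107.8897750 − 106.90509 = 0.9846850 u
Converting to energy: 0.9846850 u × 931.5 MeV/u = 917.234 MeV
In joules: 917.234 MeV × 1.602e-13 J/MeV = 1.4694e-10 J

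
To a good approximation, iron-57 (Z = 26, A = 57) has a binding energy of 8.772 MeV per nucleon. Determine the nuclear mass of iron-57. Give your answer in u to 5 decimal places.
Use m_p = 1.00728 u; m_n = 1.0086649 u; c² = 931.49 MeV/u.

56.92111 u

Total binding energy = 57 × 8.772 = 500.004 MeV
Mass defect = 500.004 MeV / (931.49 MeV/u) = 0.5367787 u
Constituent mass = 26(1.00728) + 31(1.0086649) = 57.4578919 u
Nuclear mass = 57.4578919 − 0.5367787 = 56.9211132 u ≈ 56.92111 u (to 5 decimal places)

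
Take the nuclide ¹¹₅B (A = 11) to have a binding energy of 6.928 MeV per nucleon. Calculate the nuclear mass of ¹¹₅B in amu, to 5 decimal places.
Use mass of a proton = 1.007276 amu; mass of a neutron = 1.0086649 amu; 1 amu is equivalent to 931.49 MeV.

Total binding energy = 11 × 6.928 = 76.208 MeV
Mass defect = 76.208 MeV / (931.49 MeV/amu) = 0.0818130 amu
Constituent mass = 5(1.007276) + 6(1.0086649) = 11.0883694 amu
Nuclear mass = 11.0883694 − 0.0818130 = 11.0065564 amu ≈ 11.00656 amu (to 5 decimal places)

11.00656 amu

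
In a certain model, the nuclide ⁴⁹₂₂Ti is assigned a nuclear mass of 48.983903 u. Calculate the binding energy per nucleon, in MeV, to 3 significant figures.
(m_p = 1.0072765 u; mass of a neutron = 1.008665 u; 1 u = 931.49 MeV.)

7.80 MeV/nucleon

The nucleus contains 22 protons and 49 − 22 = 27 neutrons.
Mass of separated nucleons = 22(1.0072765) + 27(1.008665) = 22.1600830 + 27.233955 = 49.3940380 u
The mass defect is 49.3940380 − 48.983903 = 0.4101350 u.
Converting to energy: 0.4101350 u × 931.49 MeV/u = 382.037 MeV
BE/A = 382.037 MeV / 49 = 7.797 MeV/nucleon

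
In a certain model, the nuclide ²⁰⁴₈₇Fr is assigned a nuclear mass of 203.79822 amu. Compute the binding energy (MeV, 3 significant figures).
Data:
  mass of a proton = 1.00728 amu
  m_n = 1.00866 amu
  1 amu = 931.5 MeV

With 87 protons and 117 neutrons (A = 204):
Σm = 87·m_p + 117·m_n = 87.63336 + 118.01322 = 205.64658 amu
The mass defect is 205.64658 − 203.79822 = 1.84836 amu.
Converting to energy: 1.84836 amu × 931.5 MeV/amu = 1721.75 MeV

1720 MeV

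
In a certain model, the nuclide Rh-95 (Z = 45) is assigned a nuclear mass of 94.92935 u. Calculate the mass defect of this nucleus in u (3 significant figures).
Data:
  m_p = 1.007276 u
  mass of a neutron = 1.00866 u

0.831 u

Z = 45, so N = A − Z = 95 − 45 = 50.
Total constituent mass: 45 × 1.007276 + 50 × 1.00866 = 95.760420 u
Δm = 95.760420 − 94.92935 = 0.831070 u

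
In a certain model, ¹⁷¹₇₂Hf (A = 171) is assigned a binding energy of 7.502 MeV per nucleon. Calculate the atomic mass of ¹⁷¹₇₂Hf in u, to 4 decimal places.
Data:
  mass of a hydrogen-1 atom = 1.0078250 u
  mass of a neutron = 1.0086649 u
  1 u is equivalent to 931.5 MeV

Total binding energy = 171 × 7.502 = 1282.842 MeV
Mass defect = 1282.842 MeV / (931.5 MeV/u) = 1.377179 u
Constituent mass = 72(1.0078250) + 99(1.0086649) = 172.4212251 u
Atomic mass = 172.4212251 − 1.377179 = 171.0440461 u ≈ 171.0440 u (to 4 decimal places)

171.0440 u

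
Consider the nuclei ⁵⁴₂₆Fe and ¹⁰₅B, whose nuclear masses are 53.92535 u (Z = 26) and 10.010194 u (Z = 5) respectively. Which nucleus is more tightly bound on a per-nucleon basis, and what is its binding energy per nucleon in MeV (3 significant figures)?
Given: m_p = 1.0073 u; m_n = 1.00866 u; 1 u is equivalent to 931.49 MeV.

⁵⁴₂₆Fe: Σm = 26(1.0073) + 28(1.00866) = 54.43228 u; Δm = 0.50693 u; E_B = 472.20 MeV; E_B/A = 8.744 MeV
¹⁰₅B: Σm = 5(1.0073) + 5(1.00866) = 10.07980 u; Δm = 0.069606 u; E_B = 64.837 MeV; E_B/A = 6.484 MeV
⁵⁴₂₆Fe has the higher binding energy per nucleon, so it is the more tightly bound nucleus.

⁵⁴₂₆Fe; 8.74 MeV/nucleon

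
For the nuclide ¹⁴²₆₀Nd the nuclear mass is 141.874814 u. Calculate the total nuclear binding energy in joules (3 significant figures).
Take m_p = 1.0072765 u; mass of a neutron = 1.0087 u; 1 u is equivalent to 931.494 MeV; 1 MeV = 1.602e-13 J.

1.90e-10 J

The nucleus contains 60 protons and 142 − 60 = 82 neutrons.
Total constituent mass: 60 × 1.0072765 + 82 × 1.0087 = 143.1499900 u
Mass defect Δm = 143.1499900 − 141.874814 = 1.2751760 u
E_B = 1.2751760 × 931.494 = 1187.82 MeV
In joules: 1187.82 MeV × 1.602e-13 J/MeV = 1.9029e-10 J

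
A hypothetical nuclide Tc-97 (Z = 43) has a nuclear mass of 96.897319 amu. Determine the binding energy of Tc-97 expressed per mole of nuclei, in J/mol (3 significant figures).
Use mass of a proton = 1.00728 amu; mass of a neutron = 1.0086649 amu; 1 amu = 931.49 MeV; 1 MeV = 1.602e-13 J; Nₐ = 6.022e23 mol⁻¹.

Total constituent mass: 43 × 1.00728 + 54 × 1.0086649 = 97.7809446 amu
Mass defect Δm = 97.7809446 − 96.897319 = 0.8836256 amu
E_B = 0.8836256 × 931.49 = 823.088 MeV
Per nucleus in joules: 823.088 MeV × 1.602e-13 J/MeV = 1.3186e-10 J
Per mole: 1.3186e-10 J × 6.022e23 mol⁻¹ = 7.9406e+13 J/mol

7.94e+13 J/mol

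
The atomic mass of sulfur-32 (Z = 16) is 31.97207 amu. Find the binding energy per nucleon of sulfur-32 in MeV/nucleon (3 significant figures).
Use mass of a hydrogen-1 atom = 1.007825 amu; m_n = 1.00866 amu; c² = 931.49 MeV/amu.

Z = 16, so N = A − Z = 32 − 16 = 16.
Σm = 16·m(¹H) + 16·m_n = 16.125200 + 16.13856 = 32.263760 amu
The mass defect is 32.263760 − 31.97207 = 0.291690 amu.
Converting to energy: 0.291690 amu × 931.49 MeV/amu = 271.706 MeV
BE/A = 271.706 MeV / 32 = 8.491 MeV/nucleon

8.49 MeV/nucleon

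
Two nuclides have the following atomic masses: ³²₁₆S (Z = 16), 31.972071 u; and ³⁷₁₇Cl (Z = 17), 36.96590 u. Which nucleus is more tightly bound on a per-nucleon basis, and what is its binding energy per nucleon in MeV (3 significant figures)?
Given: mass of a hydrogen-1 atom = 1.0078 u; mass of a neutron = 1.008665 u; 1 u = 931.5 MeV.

³²₁₆S: Σm = 16(1.0078) + 16(1.008665) = 32.263440 u; Δm = 0.291369 u; E_B = 271.41 MeV; E_B/A = 8.482 MeV
³⁷₁₇Cl: Σm = 17(1.0078) + 20(1.008665) = 37.305900 u; Δm = 0.340000 u; E_B = 316.71 MeV; E_B/A = 8.560 MeV
³⁷₁₇Cl has the higher binding energy per nucleon, so it is the more tightly bound nucleus.

³⁷₁₇Cl; 8.56 MeV/nucleon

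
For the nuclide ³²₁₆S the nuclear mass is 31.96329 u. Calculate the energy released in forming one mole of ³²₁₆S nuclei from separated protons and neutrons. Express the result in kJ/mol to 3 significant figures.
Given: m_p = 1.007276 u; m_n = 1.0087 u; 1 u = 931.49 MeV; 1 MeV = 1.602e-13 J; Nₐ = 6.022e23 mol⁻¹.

The nucleus contains 16 protons and 32 − 16 = 16 neutrons.
Σm = 16·m_p + 16·m_n = 16.116416 + 16.1392 = 32.255616 u
Mass defect Δm = 32.255616 − 31.96329 = 0.292326 u
Binding energy = Δm·c² = 0.292326 × 931.49 MeV/u = 272.299 MeV
Per nucleus in joules: 272.299 MeV × 1.602e-13 J/MeV = 4.3622e-11 J
Per mole: 4.3622e-11 J × 6.022e23 mol⁻¹ = 2.6269e+13 J/mol

2.63e+10 kJ/mol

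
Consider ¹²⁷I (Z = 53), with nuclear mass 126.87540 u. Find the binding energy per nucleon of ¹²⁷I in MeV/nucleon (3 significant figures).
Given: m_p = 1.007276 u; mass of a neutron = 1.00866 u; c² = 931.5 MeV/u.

Z = 53, so N = A − Z = 127 − 53 = 74.
Σm = 53·m_p + 74·m_n = 53.385628 + 74.64084 = 128.026468 u
Mass defect Δm = 128.026468 − 126.87540 = 1.151068 u
E_B = 1.151068 × 931.5 = 1072.22 MeV
BE/A = 1072.22 MeV / 127 = 8.443 MeV/nucleon

8.44 MeV/nucleon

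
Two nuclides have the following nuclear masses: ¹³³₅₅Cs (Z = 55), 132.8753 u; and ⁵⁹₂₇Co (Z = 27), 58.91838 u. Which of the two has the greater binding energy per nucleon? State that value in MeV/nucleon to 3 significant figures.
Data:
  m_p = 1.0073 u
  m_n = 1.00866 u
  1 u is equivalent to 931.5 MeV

⁵⁹₂₇Co; 8.78 MeV/nucleon

¹³³₅₅Cs: Σm = 55(1.0073) + 78(1.00866) = 134.07698 u; Δm = 1.20168 u; E_B = 1119.36 MeV; E_B/A = 8.416 MeV
⁵⁹₂₇Co: Σm = 27(1.0073) + 32(1.00866) = 59.47422 u; Δm = 0.55584 u; E_B = 517.76 MeV; E_B/A = 8.776 MeV
⁵⁹₂₇Co has the higher binding energy per nucleon, so it is the more tightly bound nucleus.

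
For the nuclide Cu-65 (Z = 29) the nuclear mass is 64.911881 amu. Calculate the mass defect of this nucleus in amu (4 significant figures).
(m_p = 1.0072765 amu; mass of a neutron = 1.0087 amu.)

Z = 29, so N = A − Z = 65 − 29 = 36.
Total constituent mass: 29 × 1.0072765 + 36 × 1.0087 = 65.5242185 amu
Mass defect Δm = 65.5242185 − 64.911881 = 0.6123375 amu

0.6123 amu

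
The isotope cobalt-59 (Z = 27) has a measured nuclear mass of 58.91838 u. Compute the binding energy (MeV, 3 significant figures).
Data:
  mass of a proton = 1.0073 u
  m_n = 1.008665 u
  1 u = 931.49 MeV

518 MeV

The nucleus contains 27 protons and 59 − 27 = 32 neutrons.
Mass of separated nucleons = 27(1.0073) + 32(1.008665) = 27.1971 + 32.277280 = 59.474380 u
The mass defect is 59.474380 − 58.91838 = 0.556000 u.
Converting to energy: 0.556000 u × 931.49 MeV/u = 517.908 MeV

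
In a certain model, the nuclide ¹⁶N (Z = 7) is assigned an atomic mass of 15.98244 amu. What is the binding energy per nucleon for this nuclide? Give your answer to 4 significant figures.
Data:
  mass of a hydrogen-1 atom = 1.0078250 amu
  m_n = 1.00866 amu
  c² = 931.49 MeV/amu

With 7 protons and 9 neutrons (A = 16):
Σm = 7·m(¹H) + 9·m_n = 7.0547750 + 9.07794 = 16.1327150 amu
Mass defect Δm = 16.1327150 − 15.98244 = 0.1502750 amu
Binding energy = Δm·c² = 0.1502750 × 931.49 MeV/amu = 139.980 MeV
BE/A = 139.980 MeV / 16 = 8.749 MeV/nucleon

8.749 MeV/nucleon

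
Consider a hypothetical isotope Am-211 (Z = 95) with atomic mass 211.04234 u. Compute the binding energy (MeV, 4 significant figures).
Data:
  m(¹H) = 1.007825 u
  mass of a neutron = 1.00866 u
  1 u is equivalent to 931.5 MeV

Z = 95, so N = A − Z = 211 − 95 = 116.
Total constituent mass: 95 × 1.007825 + 116 × 1.00866 = 212.747935 u
The mass defect is 212.747935 − 211.04234 = 1.705595 u.
Binding energy = Δm·c² = 1.705595 × 931.5 MeV/u = 1588.76 MeV

1589 MeV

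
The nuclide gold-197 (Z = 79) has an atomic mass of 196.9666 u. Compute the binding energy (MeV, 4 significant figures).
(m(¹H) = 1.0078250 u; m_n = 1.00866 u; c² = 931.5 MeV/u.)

1559 MeV

Z = 79, so N = A − Z = 197 − 79 = 118.
Mass of separated nucleons = 79(1.0078250) + 118(1.00866) = 79.6181750 + 119.02188 = 198.6400550 u
Mass defect Δm = 198.6400550 − 196.9666 = 1.6734550 u
E_B = 1.6734550 × 931.5 = 1558.82 MeV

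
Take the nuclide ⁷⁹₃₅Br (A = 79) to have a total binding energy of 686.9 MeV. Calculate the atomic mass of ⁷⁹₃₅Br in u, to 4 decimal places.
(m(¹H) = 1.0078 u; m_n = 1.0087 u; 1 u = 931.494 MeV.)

Mass defect = 686.9 MeV / (931.494 MeV/u) = 0.737418 u
Constituent mass = 35(1.0078) + 44(1.0087) = 79.6558 u
Atomic mass = 79.6558 − 0.737418 = 78.918382 u ≈ 78.9184 u (to 4 decimal places)

78.9184 u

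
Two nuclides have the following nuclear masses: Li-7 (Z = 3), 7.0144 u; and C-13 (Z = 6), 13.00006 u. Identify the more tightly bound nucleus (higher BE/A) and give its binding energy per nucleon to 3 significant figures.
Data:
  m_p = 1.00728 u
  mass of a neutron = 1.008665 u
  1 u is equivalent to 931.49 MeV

C-13; 7.47 MeV/nucleon

Li-7: Σm = 3(1.00728) + 4(1.008665) = 7.056500 u; Δm = 0.042100 u; E_B = 39.216 MeV; E_B/A = 5.602 MeV
C-13: Σm = 6(1.00728) + 7(1.008665) = 13.104335 u; Δm = 0.104275 u; E_B = 97.131 MeV; E_B/A = 7.472 MeV
C-13 has the higher binding energy per nucleon, so it is the more tightly bound nucleus.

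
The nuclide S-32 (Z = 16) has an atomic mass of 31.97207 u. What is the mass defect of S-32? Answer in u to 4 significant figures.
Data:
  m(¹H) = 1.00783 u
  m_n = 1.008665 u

0.2919 u

The nucleus contains 16 protons and 32 − 16 = 16 neutrons.
Mass of separated nucleons = 16(1.00783) + 16(1.008665) = 16.12528 + 16.138640 = 32.263920 u
Mass defect Δm = 32.263920 − 31.97207 = 0.291850 u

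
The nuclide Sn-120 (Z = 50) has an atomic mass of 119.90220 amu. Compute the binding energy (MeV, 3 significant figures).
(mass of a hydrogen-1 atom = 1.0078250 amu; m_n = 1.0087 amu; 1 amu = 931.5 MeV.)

1020 MeV

Mass of separated nucleons = 50(1.0078250) + 70(1.0087) = 50.3912500 + 70.6090 = 121.0002500 amu
Δm = 121.0002500 − 119.90220 = 1.0980500 amu
E_B = 1.0980500 × 931.5 = 1022.83 MeV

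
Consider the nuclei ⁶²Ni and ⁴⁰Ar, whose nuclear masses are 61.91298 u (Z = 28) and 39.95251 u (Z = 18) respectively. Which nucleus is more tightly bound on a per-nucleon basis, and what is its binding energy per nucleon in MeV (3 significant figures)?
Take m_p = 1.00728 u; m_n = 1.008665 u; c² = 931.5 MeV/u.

⁶²Ni; 8.80 MeV/nucleon

⁶²Ni: Σm = 28(1.00728) + 34(1.008665) = 62.498450 u; Δm = 0.585470 u; E_B = 545.37 MeV; E_B/A = 8.796 MeV
⁴⁰Ar: Σm = 18(1.00728) + 22(1.008665) = 40.321670 u; Δm = 0.369160 u; E_B = 343.87 MeV; E_B/A = 8.597 MeV
⁶²Ni has the higher binding energy per nucleon, so it is the more tightly bound nucleus.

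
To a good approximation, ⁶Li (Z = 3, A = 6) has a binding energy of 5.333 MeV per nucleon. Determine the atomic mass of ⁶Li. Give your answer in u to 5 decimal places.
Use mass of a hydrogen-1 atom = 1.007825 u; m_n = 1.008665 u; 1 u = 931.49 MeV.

6.01512 u

Total binding energy = 6 × 5.333 = 31.998 MeV
Mass defect = 31.998 MeV / (931.49 MeV/u) = 0.0343514 u
Constituent mass = 3(1.007825) + 3(1.008665) = 6.049470 u
Atomic mass = 6.049470 − 0.0343514 = 6.0151186 u ≈ 6.01512 u (to 5 decimal places)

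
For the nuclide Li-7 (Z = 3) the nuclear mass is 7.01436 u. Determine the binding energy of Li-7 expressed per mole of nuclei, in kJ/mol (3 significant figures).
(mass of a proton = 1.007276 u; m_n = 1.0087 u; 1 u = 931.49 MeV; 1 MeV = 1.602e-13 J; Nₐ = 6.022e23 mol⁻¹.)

With 3 protons and 4 neutrons (A = 7):
Total constituent mass: 3 × 1.007276 + 4 × 1.0087 = 7.056628 u
The mass defect is 7.056628 − 7.01436 = 0.042268 u.
Binding energy = Δm·c² = 0.042268 × 931.49 MeV/u = 39.3722 MeV
Per nucleus in joules: 39.3722 MeV × 1.602e-13 J/MeV = 6.3074e-12 J
Per mole: 6.3074e-12 J × 6.022e23 mol⁻¹ = 3.7983e+12 J/mol

3.80e+09 kJ/mol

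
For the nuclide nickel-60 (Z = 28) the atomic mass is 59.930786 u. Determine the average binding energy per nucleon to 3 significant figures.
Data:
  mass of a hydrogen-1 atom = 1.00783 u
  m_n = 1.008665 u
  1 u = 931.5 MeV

8.78 MeV/nucleon

The nucleus contains 28 protons and 60 − 28 = 32 neutrons.
Σm = 28·m(¹H) + 32·m_n = 28.21924 + 32.277280 = 60.496520 u
Δm = 60.496520 − 59.930786 = 0.565734 u
E_B = 0.565734 × 931.5 = 526.981 MeV
Per nucleon: 526.981 / 60 = 8.783 MeV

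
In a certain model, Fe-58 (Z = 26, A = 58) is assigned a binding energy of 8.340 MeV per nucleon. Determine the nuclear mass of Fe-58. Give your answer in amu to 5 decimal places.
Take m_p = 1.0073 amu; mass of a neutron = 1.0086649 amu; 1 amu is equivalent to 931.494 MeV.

57.94778 amu

Total binding energy = 58 × 8.340 = 483.720 MeV
Mass defect = 483.720 MeV / (931.494 MeV/amu) = 0.5192948 amu
Constituent mass = 26(1.0073) + 32(1.0086649) = 58.4670768 amu
Nuclear mass = 58.4670768 − 0.5192948 = 57.9477820 amu ≈ 57.94778 amu (to 5 decimal places)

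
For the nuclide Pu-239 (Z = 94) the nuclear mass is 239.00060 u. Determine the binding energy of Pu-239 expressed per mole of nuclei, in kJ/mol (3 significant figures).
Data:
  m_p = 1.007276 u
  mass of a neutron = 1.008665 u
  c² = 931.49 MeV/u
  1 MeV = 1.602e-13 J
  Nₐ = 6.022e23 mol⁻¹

With 94 protons and 145 neutrons (A = 239):
Total constituent mass: 94 × 1.007276 + 145 × 1.008665 = 240.940369 u
Mass defect Δm = 240.940369 − 239.00060 = 1.939769 u
E_B = 1.939769 × 931.49 = 1806.88 MeV
Per nucleus in joules: 1806.88 MeV × 1.602e-13 J/MeV = 2.8946e-10 J
Per mole: 2.8946e-10 J × 6.022e23 mol⁻¹ = 1.7431e+14 J/mol

1.74e+11 kJ/mol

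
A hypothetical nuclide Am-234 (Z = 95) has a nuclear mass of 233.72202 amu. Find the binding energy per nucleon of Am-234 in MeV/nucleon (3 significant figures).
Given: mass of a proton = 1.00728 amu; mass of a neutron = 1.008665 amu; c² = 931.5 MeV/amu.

8.65 MeV/nucleon

With 95 protons and 139 neutrons (A = 234):
Mass of separated nucleons = 95(1.00728) + 139(1.008665) = 95.69160 + 140.204435 = 235.896035 amu
The mass defect is 235.896035 − 233.72202 = 2.174015 amu.
Binding energy = Δm·c² = 2.174015 × 931.5 MeV/amu = 2025.09 MeV
Dividing by A = 234 gives 8.654 MeV per nucleon.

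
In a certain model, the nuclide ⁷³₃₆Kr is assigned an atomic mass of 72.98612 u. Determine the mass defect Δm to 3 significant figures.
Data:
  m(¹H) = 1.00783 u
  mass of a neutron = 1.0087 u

With 36 protons and 37 neutrons (A = 73):
Mass of separated nucleons = 36(1.00783) + 37(1.0087) = 36.28188 + 37.3219 = 73.60378 u
Mass defect Δm = 73.60378 − 72.98612 = 0.61766 u

0.618 u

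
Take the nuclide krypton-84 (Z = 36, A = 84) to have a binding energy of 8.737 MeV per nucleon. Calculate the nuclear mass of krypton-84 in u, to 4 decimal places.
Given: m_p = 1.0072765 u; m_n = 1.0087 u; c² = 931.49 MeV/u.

Total binding energy = 84 × 8.737 = 733.908 MeV
Mass defect = 733.908 MeV / (931.49 MeV/u) = 0.787886 u
Constituent mass = 36(1.0072765) + 48(1.0087) = 84.6795540 u
Nuclear mass = 84.6795540 − 0.787886 = 83.8916680 u ≈ 83.8917 u (to 4 decimal places)

83.8917 u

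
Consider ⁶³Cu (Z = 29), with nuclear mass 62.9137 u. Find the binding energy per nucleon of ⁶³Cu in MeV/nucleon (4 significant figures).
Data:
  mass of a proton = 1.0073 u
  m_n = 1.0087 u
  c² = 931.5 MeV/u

8.780 MeV/nucleon

With 29 protons and 34 neutrons (A = 63):
Total constituent mass: 29 × 1.0073 + 34 × 1.0087 = 63.5075 u
The mass defect is 63.5075 − 62.9137 = 0.5938 u.
Converting to energy: 0.5938 u × 931.5 MeV/u = 553.125 MeV
Per nucleon: 553.125 / 63 = 8.780 MeV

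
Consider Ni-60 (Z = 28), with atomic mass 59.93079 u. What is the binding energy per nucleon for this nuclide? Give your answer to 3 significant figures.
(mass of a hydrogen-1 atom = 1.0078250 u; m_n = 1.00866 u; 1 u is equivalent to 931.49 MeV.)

The nucleus contains 28 protons and 60 − 28 = 32 neutrons.
Σm = 28·m(¹H) + 32·m_n = 28.2191000 + 32.27712 = 60.4962200 u
The mass defect is 60.4962200 − 59.93079 = 0.5654300 u.
E_B = 0.5654300 × 931.49 = 526.692 MeV
Dividing by A = 60 gives 8.778 MeV per nucleon.

8.78 MeV/nucleon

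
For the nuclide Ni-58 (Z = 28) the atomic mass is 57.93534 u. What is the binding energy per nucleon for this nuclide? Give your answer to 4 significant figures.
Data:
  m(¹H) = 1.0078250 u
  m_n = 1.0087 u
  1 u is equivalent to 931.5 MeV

Σm = 28·m(¹H) + 30·m_n = 28.2191000 + 30.2610 = 58.4801000 u
The mass defect is 58.4801000 − 57.93534 = 0.5447600 u.
Binding energy = Δm·c² = 0.5447600 × 931.5 MeV/u = 507.444 MeV
BE/A = 507.444 MeV / 58 = 8.749 MeV/nucleon

8.749 MeV/nucleon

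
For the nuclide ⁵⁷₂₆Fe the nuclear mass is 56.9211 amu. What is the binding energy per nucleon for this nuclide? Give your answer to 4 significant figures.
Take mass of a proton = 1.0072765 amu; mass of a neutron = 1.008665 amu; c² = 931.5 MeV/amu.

8.771 MeV/nucleon

With 26 protons and 31 neutrons (A = 57):
Σm = 26·m_p + 31·m_n = 26.1891890 + 31.268615 = 57.4578040 amu
Δm = 57.4578040 − 56.9211 = 0.5367040 amu
E_B = 0.5367040 × 931.5 = 499.940 MeV
Per nucleon: 499.940 / 57 = 8.771 MeV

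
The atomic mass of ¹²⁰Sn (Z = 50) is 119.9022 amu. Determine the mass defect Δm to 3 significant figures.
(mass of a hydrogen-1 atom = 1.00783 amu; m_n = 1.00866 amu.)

1.10 amu

Σm = 50·m(¹H) + 70·m_n = 50.39150 + 70.60620 = 120.99770 amu
Δm = 120.99770 − 119.9022 = 1.09550 amu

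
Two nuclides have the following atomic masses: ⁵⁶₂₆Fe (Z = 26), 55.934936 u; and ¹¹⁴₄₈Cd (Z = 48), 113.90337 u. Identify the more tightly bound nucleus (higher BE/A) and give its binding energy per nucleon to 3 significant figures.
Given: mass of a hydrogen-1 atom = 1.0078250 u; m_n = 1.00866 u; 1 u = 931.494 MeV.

⁵⁶₂₆Fe; 8.79 MeV/nucleon

⁵⁶₂₆Fe: Σm = 26(1.0078250) + 30(1.00866) = 56.4632500 u; Δm = 0.5283140 u; E_B = 492.12 MeV; E_B/A = 8.788 MeV
¹¹⁴₄₈Cd: Σm = 48(1.0078250) + 66(1.00866) = 114.9471600 u; Δm = 1.0437900 u; E_B = 972.28 MeV; E_B/A = 8.529 MeV
⁵⁶₂₆Fe has the higher binding energy per nucleon, so it is the more tightly bound nucleus.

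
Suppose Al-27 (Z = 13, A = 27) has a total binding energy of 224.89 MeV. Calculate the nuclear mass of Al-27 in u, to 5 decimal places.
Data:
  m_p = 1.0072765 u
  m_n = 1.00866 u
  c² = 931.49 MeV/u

Mass defect = 224.89 MeV / (931.49 MeV/u) = 0.2414304 u
Constituent mass = 13(1.0072765) + 14(1.00866) = 27.2158345 u
Nuclear mass = 27.2158345 − 0.2414304 = 26.9744041 u ≈ 26.97440 u (to 5 decimal places)

26.97440 u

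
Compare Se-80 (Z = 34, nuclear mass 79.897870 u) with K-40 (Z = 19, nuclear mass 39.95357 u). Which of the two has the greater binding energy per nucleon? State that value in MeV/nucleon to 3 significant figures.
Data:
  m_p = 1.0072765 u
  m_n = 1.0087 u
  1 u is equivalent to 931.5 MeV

Se-80: Σm = 34(1.0072765) + 46(1.0087) = 80.6476010 u; Δm = 0.7497310 u; E_B = 698.37 MeV; E_B/A = 8.730 MeV
K-40: Σm = 19(1.0072765) + 21(1.0087) = 40.3209535 u; Δm = 0.3673835 u; E_B = 342.218 MeV; E_B/A = 8.555 MeV
Se-80 has the higher binding energy per nucleon, so it is the more tightly bound nucleus.

Se-80; 8.73 MeV/nucleon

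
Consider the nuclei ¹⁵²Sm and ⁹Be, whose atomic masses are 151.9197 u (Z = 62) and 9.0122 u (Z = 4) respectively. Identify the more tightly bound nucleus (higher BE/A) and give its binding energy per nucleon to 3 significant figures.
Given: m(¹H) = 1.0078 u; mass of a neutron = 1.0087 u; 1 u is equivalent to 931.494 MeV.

¹⁵²Sm: Σm = 62(1.0078) + 90(1.0087) = 153.2666 u; Δm = 1.3469 u; E_B = 1254.6 MeV; E_B/A = 8.254 MeV
⁹Be: Σm = 4(1.0078) + 5(1.0087) = 9.0747 u; Δm = 0.0625 u; E_B = 58.218 MeV; E_B/A = 6.469 MeV
¹⁵²Sm has the higher binding energy per nucleon, so it is the more tightly bound nucleus.

¹⁵²Sm; 8.25 MeV/nucleon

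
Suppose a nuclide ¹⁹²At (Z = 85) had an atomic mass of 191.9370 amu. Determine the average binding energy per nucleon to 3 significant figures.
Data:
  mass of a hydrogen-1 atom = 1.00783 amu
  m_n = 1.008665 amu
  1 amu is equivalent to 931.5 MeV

The nucleus contains 85 protons and 192 − 85 = 107 neutrons.
Σm = 85·m(¹H) + 107·m_n = 85.66555 + 107.927155 = 193.592705 amu
The mass defect is 193.592705 − 191.9370 = 1.655705 amu.
Binding energy = Δm·c² = 1.655705 × 931.5 MeV/amu = 1542.29 MeV
Per nucleon: 1542.29 / 192 = 8.033 MeV

8.03 MeV/nucleon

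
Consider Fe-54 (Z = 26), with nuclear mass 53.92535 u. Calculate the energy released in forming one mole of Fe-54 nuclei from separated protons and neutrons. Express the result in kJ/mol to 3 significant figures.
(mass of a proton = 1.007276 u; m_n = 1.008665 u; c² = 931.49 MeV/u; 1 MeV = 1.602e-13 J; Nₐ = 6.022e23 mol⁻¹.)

Σm = 26·m_p + 28·m_n = 26.189176 + 28.242620 = 54.431796 u
Mass defect Δm = 54.431796 − 53.92535 = 0.506446 u
E_B = 0.506446 × 931.49 = 471.749 MeV
Per nucleus in joules: 471.749 MeV × 1.602e-13 J/MeV = 7.5574e-11 J
Per mole: 7.5574e-11 J × 6.022e23 mol⁻¹ = 4.5511e+13 J/mol

4.55e+10 kJ/mol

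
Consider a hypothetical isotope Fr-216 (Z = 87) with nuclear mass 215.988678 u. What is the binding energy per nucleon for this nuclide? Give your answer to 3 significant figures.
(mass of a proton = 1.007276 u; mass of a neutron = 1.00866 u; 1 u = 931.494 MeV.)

The nucleus contains 87 protons and 216 − 87 = 129 neutrons.
Σm = 87·m_p + 129·m_n = 87.633012 + 130.11714 = 217.750152 u
Mass defect Δm = 217.750152 − 215.988678 = 1.761474 u
Binding energy = Δm·c² = 1.761474 × 931.494 MeV/u = 1640.80 MeV
Per nucleon: 1640.80 / 216 = 7.596 MeV

7.60 MeV/nucleon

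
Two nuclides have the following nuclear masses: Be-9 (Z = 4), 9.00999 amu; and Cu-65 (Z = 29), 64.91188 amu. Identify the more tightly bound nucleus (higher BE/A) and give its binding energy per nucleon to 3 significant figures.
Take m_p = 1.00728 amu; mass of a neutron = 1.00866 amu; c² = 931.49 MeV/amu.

Cu-65; 8.76 MeV/nucleon

Be-9: Σm = 4(1.00728) + 5(1.00866) = 9.07242 amu; Δm = 0.06243 amu; E_B = 58.153 MeV; E_B/A = 6.461 MeV
Cu-65: Σm = 29(1.00728) + 36(1.00866) = 65.52288 amu; Δm = 0.61100 amu; E_B = 569.14 MeV; E_B/A = 8.756 MeV
Cu-65 has the higher binding energy per nucleon, so it is the more tightly bound nucleus.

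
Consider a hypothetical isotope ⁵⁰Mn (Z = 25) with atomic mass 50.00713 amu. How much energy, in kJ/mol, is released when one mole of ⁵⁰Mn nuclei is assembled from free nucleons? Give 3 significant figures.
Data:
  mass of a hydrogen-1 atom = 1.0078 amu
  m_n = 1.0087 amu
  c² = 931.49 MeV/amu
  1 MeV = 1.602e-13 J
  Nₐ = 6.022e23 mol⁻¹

3.64e+10 kJ/mol

Z = 25, so N = A − Z = 50 − 25 = 25.
Mass of separated nucleons = 25(1.0078) + 25(1.0087) = 25.1950 + 25.2175 = 50.4125 amu
Δm = 50.4125 − 50.00713 = 0.40537 amu
E_B = 0.40537 × 931.49 = 377.598 MeV
Per nucleus in joules: 377.598 MeV × 1.602e-13 J/MeV = 6.0491e-11 J
Per mole: 6.0491e-11 J × 6.022e23 mol⁻¹ = 3.6428e+13 J/mol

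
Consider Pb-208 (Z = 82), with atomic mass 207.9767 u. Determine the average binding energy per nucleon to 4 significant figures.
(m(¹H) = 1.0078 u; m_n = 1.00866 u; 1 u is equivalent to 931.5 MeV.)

7.855 MeV/nucleon

With 82 protons and 126 neutrons (A = 208):
Total constituent mass: 82 × 1.0078 + 126 × 1.00866 = 209.73076 u
Δm = 209.73076 − 207.9767 = 1.75406 u
E_B = 1.75406 × 931.5 = 1633.91 MeV
Per nucleon: 1633.91 / 208 = 7.855 MeV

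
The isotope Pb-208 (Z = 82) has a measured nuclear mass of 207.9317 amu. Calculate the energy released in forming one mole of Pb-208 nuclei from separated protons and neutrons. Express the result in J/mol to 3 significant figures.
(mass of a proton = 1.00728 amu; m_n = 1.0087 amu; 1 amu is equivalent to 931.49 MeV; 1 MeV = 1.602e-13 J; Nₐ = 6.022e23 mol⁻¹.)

1.58e+14 J/mol

Z = 82, so N = A − Z = 208 − 82 = 126.
Total constituent mass: 82 × 1.00728 + 126 × 1.0087 = 209.69316 amu
The mass defect is 209.69316 − 207.9317 = 1.76146 amu.
E_B = 1.76146 × 931.49 = 1640.78 MeV
Per nucleus in joules: 1640.78 MeV × 1.602e-13 J/MeV = 2.6285e-10 J
Per mole: 2.6285e-10 J × 6.022e23 mol⁻¹ = 1.5829e+14 J/mol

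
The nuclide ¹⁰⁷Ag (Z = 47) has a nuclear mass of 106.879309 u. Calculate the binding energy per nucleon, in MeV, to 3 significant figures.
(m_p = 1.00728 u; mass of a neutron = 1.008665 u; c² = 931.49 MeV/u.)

Total constituent mass: 47 × 1.00728 + 60 × 1.008665 = 107.862060 u
The mass defect is 107.862060 − 106.879309 = 0.982751 u.
E_B = 0.982751 × 931.49 = 915.423 MeV
Dividing by A = 107 gives 8.555 MeV per nucleon.

8.56 MeV/nucleon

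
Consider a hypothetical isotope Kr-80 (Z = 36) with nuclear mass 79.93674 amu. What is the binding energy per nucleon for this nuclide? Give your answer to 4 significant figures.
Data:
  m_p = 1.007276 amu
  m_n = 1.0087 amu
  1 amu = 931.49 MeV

8.244 MeV/nucleon

With 36 protons and 44 neutrons (A = 80):
Total constituent mass: 36 × 1.007276 + 44 × 1.0087 = 80.644736 amu
Mass defect Δm = 80.644736 − 79.93674 = 0.707996 amu
Binding energy = Δm·c² = 0.707996 × 931.49 MeV/amu = 659.491 MeV
Per nucleon: 659.491 / 80 = 8.244 MeV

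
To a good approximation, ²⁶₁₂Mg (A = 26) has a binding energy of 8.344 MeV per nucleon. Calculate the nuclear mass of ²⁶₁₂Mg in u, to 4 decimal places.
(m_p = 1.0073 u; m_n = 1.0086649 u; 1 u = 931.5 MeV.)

25.9760 u

Total binding energy = 26 × 8.344 = 216.944 MeV
Mass defect = 216.944 MeV / (931.5 MeV/u) = 0.232897 u
Constituent mass = 12(1.0073) + 14(1.0086649) = 26.2089086 u
Nuclear mass = 26.2089086 − 0.232897 = 25.9760116 u ≈ 25.9760 u (to 4 decimal places)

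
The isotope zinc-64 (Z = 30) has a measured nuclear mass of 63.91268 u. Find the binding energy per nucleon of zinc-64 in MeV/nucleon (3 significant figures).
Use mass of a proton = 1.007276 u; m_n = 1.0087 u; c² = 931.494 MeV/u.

Z = 30, so N = A − Z = 64 − 30 = 34.
Total constituent mass: 30 × 1.007276 + 34 × 1.0087 = 64.514080 u
Mass defect Δm = 64.514080 − 63.91268 = 0.601400 u
Converting to energy: 0.601400 u × 931.494 MeV/u = 560.200 MeV
Per nucleon: 560.200 / 64 = 8.753 MeV

8.75 MeV/nucleon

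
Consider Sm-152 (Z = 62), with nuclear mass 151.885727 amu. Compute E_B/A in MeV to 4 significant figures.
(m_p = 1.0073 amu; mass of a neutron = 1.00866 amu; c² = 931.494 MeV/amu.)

8.250 MeV/nucleon

With 62 protons and 90 neutrons (A = 152):
Mass of separated nucleons = 62(1.0073) + 90(1.00866) = 62.4526 + 90.77940 = 153.23200 amu
Mass defect Δm = 153.23200 − 151.885727 = 1.346273 amu
Converting to energy: 1.346273 amu × 931.494 MeV/amu = 1254.05 MeV
BE/A = 1254.05 MeV / 152 = 8.250 MeV/nucleon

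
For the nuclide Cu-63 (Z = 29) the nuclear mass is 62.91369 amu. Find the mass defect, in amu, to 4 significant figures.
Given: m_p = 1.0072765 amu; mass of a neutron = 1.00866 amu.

With 29 protons and 34 neutrons (A = 63):
Σm = 29·m_p + 34·m_n = 29.2110185 + 34.29444 = 63.5054585 amu
The mass defect is 63.5054585 − 62.91369 = 0.5917685 amu.

0.5918 amu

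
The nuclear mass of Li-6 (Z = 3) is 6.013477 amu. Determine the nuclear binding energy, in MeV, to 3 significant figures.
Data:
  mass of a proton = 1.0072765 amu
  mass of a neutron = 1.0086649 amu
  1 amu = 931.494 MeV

32.0 MeV

With 3 protons and 3 neutrons (A = 6):
Σm = 3·m_p + 3·m_n = 3.0218295 + 3.0259947 = 6.0478242 amu
Δm = 6.0478242 − 6.013477 = 0.0343472 amu
E_B = 0.0343472 × 931.494 = 31.9942 MeV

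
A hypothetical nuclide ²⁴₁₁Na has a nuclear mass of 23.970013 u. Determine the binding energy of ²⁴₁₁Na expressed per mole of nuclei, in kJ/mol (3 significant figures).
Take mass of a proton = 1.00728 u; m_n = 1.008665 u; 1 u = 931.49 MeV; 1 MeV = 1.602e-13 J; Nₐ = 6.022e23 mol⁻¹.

Σm = 11·m_p + 13·m_n = 11.08008 + 13.112645 = 24.192725 u
Δm = 24.192725 − 23.970013 = 0.222712 u
E_B = 0.222712 × 931.49 = 207.454 MeV
Per nucleus in joules: 207.454 MeV × 1.602e-13 J/MeV = 3.3234e-11 J
Per mole: 3.3234e-11 J × 6.022e23 mol⁻¹ = 2.0014e+13 J/mol

2.00e+10 kJ/mol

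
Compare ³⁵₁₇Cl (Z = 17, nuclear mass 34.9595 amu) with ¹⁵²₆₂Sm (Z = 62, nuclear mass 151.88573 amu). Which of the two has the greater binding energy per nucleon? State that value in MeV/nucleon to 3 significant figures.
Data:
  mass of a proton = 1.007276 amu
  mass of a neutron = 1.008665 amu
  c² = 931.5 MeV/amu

³⁵₁₇Cl; 8.52 MeV/nucleon

³⁵₁₇Cl: Σm = 17(1.007276) + 18(1.008665) = 35.279662 amu; Δm = 0.320162 amu; E_B = 298.23 MeV; E_B/A = 8.521 MeV
¹⁵²₆₂Sm: Σm = 62(1.007276) + 90(1.008665) = 153.230962 amu; Δm = 1.345232 amu; E_B = 1253.1 MeV; E_B/A = 8.244 MeV
³⁵₁₇Cl has the higher binding energy per nucleon, so it is the more tightly bound nucleus.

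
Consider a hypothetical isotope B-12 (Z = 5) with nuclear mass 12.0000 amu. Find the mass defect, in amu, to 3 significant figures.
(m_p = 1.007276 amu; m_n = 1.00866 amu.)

0.0970 amu

Mass of separated nucleons = 5(1.007276) + 7(1.00866) = 5.036380 + 7.06062 = 12.097000 amu
Δm = 12.097000 − 12.0000 = 0.097000 amu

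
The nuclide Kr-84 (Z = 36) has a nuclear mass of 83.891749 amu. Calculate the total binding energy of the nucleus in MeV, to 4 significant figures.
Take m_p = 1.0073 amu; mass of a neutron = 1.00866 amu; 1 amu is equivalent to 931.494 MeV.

Σm = 36·m_p + 48·m_n = 36.2628 + 48.41568 = 84.67848 amu
Δm = 84.67848 − 83.891749 = 0.786731 amu
E_B = 0.786731 × 931.494 = 732.835 MeV

732.8 MeV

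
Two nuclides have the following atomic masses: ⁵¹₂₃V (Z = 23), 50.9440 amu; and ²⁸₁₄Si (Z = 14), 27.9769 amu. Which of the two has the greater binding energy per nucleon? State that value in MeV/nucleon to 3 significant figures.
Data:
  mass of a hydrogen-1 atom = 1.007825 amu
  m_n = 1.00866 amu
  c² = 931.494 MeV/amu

⁵¹₂₃V; 8.74 MeV/nucleon

⁵¹₂₃V: Σm = 23(1.007825) + 28(1.00866) = 51.422455 amu; Δm = 0.478455 amu; E_B = 445.68 MeV; E_B/A = 8.739 MeV
²⁸₁₄Si: Σm = 14(1.007825) + 14(1.00866) = 28.230790 amu; Δm = 0.253890 amu; E_B = 236.50 MeV; E_B/A = 8.446 MeV
⁵¹₂₃V has the higher binding energy per nucleon, so it is the more tightly bound nucleus.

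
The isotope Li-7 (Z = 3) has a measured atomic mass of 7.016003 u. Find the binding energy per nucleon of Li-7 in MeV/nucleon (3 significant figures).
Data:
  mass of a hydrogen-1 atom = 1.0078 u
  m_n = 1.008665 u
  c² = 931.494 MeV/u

Z = 3, so N = A − Z = 7 − 3 = 4.
Total constituent mass: 3 × 1.0078 + 4 × 1.008665 = 7.058060 u
Δm = 7.058060 − 7.016003 = 0.042057 u
Binding energy = Δm·c² = 0.042057 × 931.494 MeV/u = 39.1758 MeV
Dividing by A = 7 gives 5.597 MeV per nucleon.

5.60 MeV/nucleon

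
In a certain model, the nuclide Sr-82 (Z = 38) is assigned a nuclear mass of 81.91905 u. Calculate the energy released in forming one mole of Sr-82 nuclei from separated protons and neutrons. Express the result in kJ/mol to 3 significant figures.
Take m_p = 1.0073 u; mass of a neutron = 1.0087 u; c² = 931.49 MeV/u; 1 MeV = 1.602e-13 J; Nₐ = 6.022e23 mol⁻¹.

6.66e+10 kJ/mol

With 38 protons and 44 neutrons (A = 82):
Total constituent mass: 38 × 1.0073 + 44 × 1.0087 = 82.6602 u
Mass defect Δm = 82.6602 − 81.91905 = 0.74115 u
Binding energy = Δm·c² = 0.74115 × 931.49 MeV/u = 690.374 MeV
Per nucleus in joules: 690.374 MeV × 1.602e-13 J/MeV = 1.1060e-10 J
Per mole: 1.1060e-10 J × 6.022e23 mol⁻¹ = 6.6603e+13 J/mol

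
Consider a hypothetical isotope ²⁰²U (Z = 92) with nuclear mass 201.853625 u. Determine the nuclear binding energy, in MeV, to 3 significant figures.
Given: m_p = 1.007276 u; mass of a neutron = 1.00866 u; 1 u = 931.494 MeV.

With 92 protons and 110 neutrons (A = 202):
Total constituent mass: 92 × 1.007276 + 110 × 1.00866 = 203.621992 u
The mass defect is 203.621992 − 201.853625 = 1.768367 u.
Binding energy = Δm·c² = 1.768367 × 931.494 MeV/u = 1647.22 MeV

1650 MeV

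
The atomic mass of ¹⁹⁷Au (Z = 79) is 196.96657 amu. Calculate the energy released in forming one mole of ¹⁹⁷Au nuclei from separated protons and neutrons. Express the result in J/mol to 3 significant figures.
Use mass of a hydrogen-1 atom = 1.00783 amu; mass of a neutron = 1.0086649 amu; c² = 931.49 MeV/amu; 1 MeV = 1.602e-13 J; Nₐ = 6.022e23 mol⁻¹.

Mass of separated nucleons = 79(1.00783) + 118(1.0086649) = 79.61857 + 119.0224582 = 198.6410282 amu
Mass defect Δm = 198.6410282 − 196.96657 = 1.6744582 amu
Binding energy = Δm·c² = 1.6744582 × 931.49 MeV/amu = 1559.74 MeV
Per nucleus in joules: 1559.74 MeV × 1.602e-13 J/MeV = 2.4987e-10 J
Per mole: 2.4987e-10 J × 6.022e23 mol⁻¹ = 1.5047e+14 J/mol

1.50e+14 J/mol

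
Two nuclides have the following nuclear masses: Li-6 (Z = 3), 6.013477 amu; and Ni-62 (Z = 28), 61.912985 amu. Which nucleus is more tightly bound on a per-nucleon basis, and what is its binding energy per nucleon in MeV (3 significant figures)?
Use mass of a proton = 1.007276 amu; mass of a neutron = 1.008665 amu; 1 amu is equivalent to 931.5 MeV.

Li-6: Σm = 3(1.007276) + 3(1.008665) = 6.047823 amu; Δm = 0.034346 amu; E_B = 31.993 MeV; E_B/A = 5.332 MeV
Ni-62: Σm = 28(1.007276) + 34(1.008665) = 62.498338 amu; Δm = 0.585353 amu; E_B = 545.256 MeV; E_B/A = 8.794 MeV
Ni-62 has the higher binding energy per nucleon, so it is the more tightly bound nucleus.

Ni-62; 8.79 MeV/nucleon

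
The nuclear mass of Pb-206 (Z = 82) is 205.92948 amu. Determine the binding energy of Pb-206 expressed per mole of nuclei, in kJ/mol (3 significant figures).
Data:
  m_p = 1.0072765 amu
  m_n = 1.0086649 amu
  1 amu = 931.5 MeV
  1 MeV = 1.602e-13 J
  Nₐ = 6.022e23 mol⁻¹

1.57e+11 kJ/mol

Z = 82, so N = A − Z = 206 − 82 = 124.
Mass of separated nucleons = 82(1.0072765) + 124(1.0086649) = 82.5966730 + 125.0744476 = 207.6711206 amu
The mass defect is 207.6711206 − 205.92948 = 1.7416406 amu.
E_B = 1.7416406 × 931.5 = 1622.34 MeV
Per nucleus in joules: 1622.34 MeV × 1.602e-13 J/MeV = 2.5990e-10 J
Per mole: 2.5990e-10 J × 6.022e23 mol⁻¹ = 1.5651e+14 J/mol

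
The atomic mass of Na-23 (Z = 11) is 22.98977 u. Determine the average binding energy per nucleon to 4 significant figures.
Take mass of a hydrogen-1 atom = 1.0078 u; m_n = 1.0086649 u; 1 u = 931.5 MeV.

With 11 protons and 12 neutrons (A = 23):
Total constituent mass: 11 × 1.0078 + 12 × 1.0086649 = 23.1897788 u
Δm = 23.1897788 − 22.98977 = 0.2000088 u
E_B = 0.2000088 × 931.5 = 186.308 MeV
Dividing by A = 23 gives 8.100 MeV per nucleon.

8.100 MeV/nucleon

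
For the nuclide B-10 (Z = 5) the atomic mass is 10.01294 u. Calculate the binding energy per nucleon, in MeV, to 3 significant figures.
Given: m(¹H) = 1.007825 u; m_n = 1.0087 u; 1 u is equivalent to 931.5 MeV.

Σm = 5·m(¹H) + 5·m_n = 5.039125 + 5.0435 = 10.082625 u
The mass defect is 10.082625 − 10.01294 = 0.069685 u.
Converting to energy: 0.069685 u × 931.5 MeV/u = 64.9116 MeV
Per nucleon: 64.9116 / 10 = 6.491 MeV

6.49 MeV/nucleon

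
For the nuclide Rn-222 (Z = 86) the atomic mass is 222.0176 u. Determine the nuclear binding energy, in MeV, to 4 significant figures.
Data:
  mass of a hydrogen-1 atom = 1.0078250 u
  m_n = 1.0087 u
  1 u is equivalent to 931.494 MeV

1713 MeV

With 86 protons and 136 neutrons (A = 222):
Mass of separated nucleons = 86(1.0078250) + 136(1.0087) = 86.6729500 + 137.1832 = 223.8561500 u
Mass defect Δm = 223.8561500 − 222.0176 = 1.8385500 u
E_B = 1.8385500 × 931.494 = 1712.60 MeV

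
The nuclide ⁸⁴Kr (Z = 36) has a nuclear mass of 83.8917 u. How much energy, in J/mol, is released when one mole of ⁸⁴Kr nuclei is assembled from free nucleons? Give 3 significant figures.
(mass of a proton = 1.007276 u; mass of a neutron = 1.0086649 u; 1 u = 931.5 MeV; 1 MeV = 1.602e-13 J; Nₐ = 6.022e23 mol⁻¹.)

Z = 36, so N = A − Z = 84 − 36 = 48.
Σm = 36·m_p + 48·m_n = 36.261936 + 48.4159152 = 84.6778512 u
Mass defect Δm = 84.6778512 − 83.8917 = 0.7861512 u
E_B = 0.7861512 × 931.5 = 732.300 MeV
Per nucleus in joules: 732.300 MeV × 1.602e-13 J/MeV = 1.1731e-10 J
Per mole: 1.1731e-10 J × 6.022e23 mol⁻¹ = 7.0644e+13 J/mol

7.06e+13 J/mol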